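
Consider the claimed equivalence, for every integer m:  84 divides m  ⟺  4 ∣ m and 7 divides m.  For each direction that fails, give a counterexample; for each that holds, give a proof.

(⟹) If 84 ∣ m, write m = 84q. Since 84 = 21·4, m = 4·(21q), so 4 ∣ m; and since 84 = 12·7, m = 7·(12q), so 7 ∣ m.

(⟸) This fails: take m = 28. Both 4 ∣ 28 and 7 ∣ 28, yet 28 is not a multiple of 84 (since 28 = 0·84 + 28), so 84 ∤ 28.

The forward direction holds; the converse fails.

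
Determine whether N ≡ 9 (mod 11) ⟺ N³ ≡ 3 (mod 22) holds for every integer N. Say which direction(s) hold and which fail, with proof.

Only the reverse direction holds.

(⇒) This fails: take N = 20. Then 20 ≡ 9 (mod 11), but 20³ = 8000 ≡ 14 (mod 22), not 3.

(⇐) Conversely, the residues r modulo 22 with r³ ≡ 3 (mod 22) are exactly {9}, and each is ≡ 9 (mod 11).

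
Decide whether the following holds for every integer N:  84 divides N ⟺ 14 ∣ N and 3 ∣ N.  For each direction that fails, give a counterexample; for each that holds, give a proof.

Only the forward direction holds.

Converse. This fails: take N = 42. Both 14 ∣ 42 and 3 ∣ 42, yet 42 is not a multiple of 84 (since 42 = 0·84 + 42), so 84 ∤ 42.

Forward direction. If 84 ∣ N, write N = 84q. Since 84 = 6·14, N = 14·(6q), so 14 ∣ N; and since 84 = 28·3, N = 3·(28q), so 3 ∣ N.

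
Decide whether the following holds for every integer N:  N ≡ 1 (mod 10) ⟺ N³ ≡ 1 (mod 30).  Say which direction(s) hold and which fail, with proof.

Only the converse holds.

(⟸) The residues r modulo 30 with r³ ≡ 1 (mod 30) are exactly {1}, and each is ≡ 1 (mod 10).

(⟹) This fails: take N = 11. Then 11 ≡ 1 (mod 10), but 11³ = 1331 ≡ 11 (mod 30), not 1.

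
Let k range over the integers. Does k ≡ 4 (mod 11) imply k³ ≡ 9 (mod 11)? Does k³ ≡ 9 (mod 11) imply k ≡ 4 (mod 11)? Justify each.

The biconditional holds.

(⇒) Suppose k ≡ 4 (mod 11). Write k = 11j + 4. Then (11j + 4)³ = 1331j³ + 1452j² + 528j + 64 = 11(121j³ + 132j² + 48j + 5) + 9, so k³ ≡ 9 (mod 11).

(⇐) Conversely, suppose k³ ≡ 9 (mod 11). The only residue r in {0, …, 10} with r³ ≡ 9 (mod 11) is r = 4, so k ≡ 4 (mod 11).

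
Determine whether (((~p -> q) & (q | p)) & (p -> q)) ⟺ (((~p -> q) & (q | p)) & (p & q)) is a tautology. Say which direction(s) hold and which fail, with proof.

Not equivalent: only (⇐) holds.

(⇒) This fails. Under q = T, p = F, the left side is true but the right side is false.

(⇐) Assume the antecedent. If q is true, the consequent reduces to true regardless of the other variables. If q is false, the antecedent cannot hold. Either way the consequent holds.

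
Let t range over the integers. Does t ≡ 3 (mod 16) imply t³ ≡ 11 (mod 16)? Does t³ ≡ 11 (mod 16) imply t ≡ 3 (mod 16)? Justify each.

(→) Suppose t ≡ 3 (mod 16). Write t = 16j + 3. Then (16j + 3)³ = 4096j³ + 2304j² + 432j + 27 = 16(256j³ + 144j² + 27j + 1) + 11, so t³ ≡ 11 (mod 16).

(←) Conversely, suppose t³ ≡ 11 (mod 16). The only residue r in {0, …, 15} with r³ ≡ 11 (mod 16) is r = 3, so t ≡ 3 (mod 16).

Equivalent; both directions hold.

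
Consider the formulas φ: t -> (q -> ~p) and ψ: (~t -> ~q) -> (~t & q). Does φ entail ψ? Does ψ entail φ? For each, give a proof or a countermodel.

Only the reverse direction holds.

[⇒] This fails. Under q = F, t = F, p = F, the left side is true but the right side is false.

[⇐] Assume the antecedent. If q is true, the antecedent forces (q = T, t = F, p = F) or (q = T, t = F, p = T), and t -> (q -> ~p) holds there. If q is false, the antecedent cannot hold. Either way t -> (q -> ~p) holds.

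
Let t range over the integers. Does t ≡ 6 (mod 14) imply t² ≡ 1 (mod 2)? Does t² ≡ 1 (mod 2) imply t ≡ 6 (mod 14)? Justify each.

(⟹) This fails: take t = 6. Then 6 ≡ 6 (mod 14), but 6² = 36 ≡ 0 (mod 2), not 1.

(⟸) This fails: take t = 1. Then 1² = 1 ≡ 1 (mod 2), yet 1 ≡ 1 (mod 14), not 6.

Neither implication holds.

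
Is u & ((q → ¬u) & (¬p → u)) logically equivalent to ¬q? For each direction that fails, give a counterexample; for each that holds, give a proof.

[⇒] Assume the antecedent. If u is true, the antecedent forces (u = T, p = F, q = F) or (u = T, p = T, q = F), and ¬q holds there. If u is false, the antecedent cannot hold. Either way ¬q holds.

[⇐] This fails. Under u = F, p = F, q = F, the left side is false but the right side is true.

(⇒) holds; (⇐) fails.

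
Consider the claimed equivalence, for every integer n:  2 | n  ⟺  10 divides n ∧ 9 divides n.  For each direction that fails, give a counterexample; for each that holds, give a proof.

(⇒) fails; (⇐) holds.

Forward direction. This fails: take n = 2. Certainly 2 ∣ 2, but 10 ∤ 2.

Converse. Suppose 10 ∣ n and 9 ∣ n. Any common multiple of 10 and 9 is a multiple of their lcm; here gcd(10, 9) = 1, so lcm(10, 9) = 10·9 = 90, so 90 ∣ n. Since 2 ∣ 90, it follows that 2 ∣ n.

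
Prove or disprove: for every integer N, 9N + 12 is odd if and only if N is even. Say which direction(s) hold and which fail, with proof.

Both directions fail.

(→) This fails: N = 1 gives 9N + 12 = 21, which is odd, but 1 is odd, not even.

(←) This also fails: N = 4 is even, but 9N + 12 = 48 is even, not odd.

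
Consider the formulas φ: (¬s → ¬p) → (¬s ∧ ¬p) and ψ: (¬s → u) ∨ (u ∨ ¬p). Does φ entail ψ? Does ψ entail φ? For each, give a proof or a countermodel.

Both directions fail.

[⇒] This fails. Under p = T, u = F, s = F, the left side is true but the right side is false.

[⇐] This fails. Under p = F, u = F, s = T, the left side is false but the right side is true.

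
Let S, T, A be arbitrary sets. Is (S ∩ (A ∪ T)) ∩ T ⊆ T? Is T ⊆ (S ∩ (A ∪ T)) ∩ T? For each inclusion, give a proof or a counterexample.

Reverse inclusion. This inclusion fails. Take S = ∅, T = {1}, A = ∅; then 1 ∈ T but 1 ∉ (S ∩ (A ∪ T)) ∩ T.

Forward inclusion. Let x ∈ (S ∩ (A ∪ T)) ∩ T. Then either x ∈ S ∩ T and x ∉ A; or x ∈ S ∩ T ∩ A. In each case x ∈ T, so (S ∩ (A ∪ T)) ∩ T ⊆ T.

(⊆) holds; (⊇) fails.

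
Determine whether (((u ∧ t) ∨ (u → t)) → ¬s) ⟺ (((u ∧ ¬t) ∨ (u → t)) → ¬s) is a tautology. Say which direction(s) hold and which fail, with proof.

(⇒) fails; (⇐) holds.

(⟹) This fails. Under u = T, t = F, s = T, the left side is true but the right side is false.

(⟸) Assume the antecedent. If u is true, the antecedent forces (u = T, t = F, s = F) or (u = T, t = T, s = F), and ((u ∧ t) ∨ (u → t)) → ¬s holds there. If u is false, the antecedent forces (u = F, t = F, s = F) or (u = F, t = T, s = F), and ((u ∧ t) ∨ (u → t)) → ¬s holds there. Either way ((u ∧ t) ∨ (u → t)) → ¬s holds.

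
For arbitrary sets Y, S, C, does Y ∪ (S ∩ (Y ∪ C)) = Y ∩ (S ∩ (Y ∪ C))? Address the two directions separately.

Forward inclusion. This inclusion fails. Take Y = {1}, S = ∅, C = ∅; then 1 ∈ Y ∪ (S ∩ (Y ∪ C)) but 1 ∉ Y ∩ (S ∩ (Y ∪ C)).

Reverse inclusion. Let x ∈ Y ∩ (S ∩ (Y ∪ C)). Then either x ∈ Y ∩ S and x ∉ C; or x ∈ Y ∩ S ∩ C. In each case x ∈ Y ∪ (S ∩ (Y ∪ C)), so Y ∩ (S ∩ (Y ∪ C)) ⊆ Y ∪ (S ∩ (Y ∪ C)).

The sets are not equal: only the reverse inclusion holds.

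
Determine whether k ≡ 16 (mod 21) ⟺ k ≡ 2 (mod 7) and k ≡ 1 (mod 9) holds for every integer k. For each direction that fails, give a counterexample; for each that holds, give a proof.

Only the reverse direction holds.

(→) This fails: k = 16 gives 16 ≡ 16 (mod 21) but 16 ≡ 7 (mod 9), so the conjunction on the right does not hold.

(←) Conversely, if k ≡ 2 (mod 7) and k ≡ 1 (mod 9), then by the Chinese remainder theorem k ≡ 37 (mod 63). Since 37 ≡ 16 (mod 21) and 21 ∣ 63, we get k ≡ 16 (mod 21).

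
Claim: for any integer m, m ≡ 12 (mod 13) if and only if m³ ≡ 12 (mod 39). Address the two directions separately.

Neither direction holds.

[⇒] This fails: take m = 25. Then 25 ≡ 12 (mod 13), but 25³ = 15625 ≡ 25 (mod 39), not 12.

[⇐] This fails: take m = 30. Then 30³ = 27000 ≡ 12 (mod 39), yet 30 ≡ 4 (mod 13), not 12.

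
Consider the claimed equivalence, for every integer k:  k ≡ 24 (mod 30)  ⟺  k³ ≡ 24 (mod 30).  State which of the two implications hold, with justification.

[⇒] Suppose k ≡ 24 (mod 30). Write k = 30j + 24. Then (30j + 24)³ = 27000j³ + 64800j² + 51840j + 13824 = 30(900j³ + 2160j² + 1728j + 460) + 24, so k³ ≡ 24 (mod 30).

[⇐] Conversely, suppose k³ ≡ 24 (mod 30). The only residue r in {0, …, 29} with r³ ≡ 24 (mod 30) is r = 24, so k ≡ 24 (mod 30).

Both directions hold; the statement is true.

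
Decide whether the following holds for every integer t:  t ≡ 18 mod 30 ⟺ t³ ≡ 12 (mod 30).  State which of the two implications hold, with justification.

Both implications hold.

(→) Suppose t ≡ 18 mod 30. Write t = 30j + 18. Then (30j + 18)³ = 27000j³ + 48600j² + 29160j + 5832 = 30(900j³ + 1620j² + 972j + 194) + 12, so t³ ≡ 12 (mod 30).

(←) Conversely, suppose t³ ≡ 12 (mod 30). The only residue r in {0, …, 29} with r³ ≡ 12 (mod 30) is r = 18, so t ≡ 18 (mod 30).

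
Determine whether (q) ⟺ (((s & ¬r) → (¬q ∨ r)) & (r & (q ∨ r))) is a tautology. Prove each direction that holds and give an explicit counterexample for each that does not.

(→) This fails. Under s = F, q = T, r = F, the left side is true but the right side is false.

(←) This fails. Under s = F, q = F, r = T, the left side is false but the right side is true.

Neither implication holds.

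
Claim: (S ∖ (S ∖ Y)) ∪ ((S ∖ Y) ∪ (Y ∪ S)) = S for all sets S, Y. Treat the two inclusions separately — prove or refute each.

(⊆) fails; (⊇) holds.

(⟹) This inclusion fails. Take S = ∅, Y = {1}; then 1 ∈ (S ∖ (S ∖ Y)) ∪ ((S ∖ Y) ∪ (Y ∪ S)) but 1 ∉ S.

(⟸) Let x ∈ S. Then either x ∈ S and x ∉ Y; or x ∈ S ∩ Y. In each case x ∈ (S ∖ (S ∖ Y)) ∪ ((S ∖ Y) ∪ (Y ∪ S)), so S ⊆ (S ∖ (S ∖ Y)) ∪ ((S ∖ Y) ∪ (Y ∪ S)).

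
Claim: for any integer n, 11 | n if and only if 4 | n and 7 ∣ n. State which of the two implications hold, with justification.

(⇒) fails and (⇐) fails.

Forward direction. This fails: take n = 11. Certainly 11 ∣ 11, but 4 ∤ 11.

Converse. This fails: take n = 28. Both 4 ∣ 28 and 7 ∣ 28, yet 28 is not a multiple of 11 (since 28 = 2·11 + 6), so 11 ∤ 28.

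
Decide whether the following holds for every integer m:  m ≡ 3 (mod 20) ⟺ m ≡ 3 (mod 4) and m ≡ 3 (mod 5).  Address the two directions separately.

Both directions hold; the statement is true.

Forward direction. Suppose m ≡ 3 (mod 20); write m = 20j + 3. Since 4 ∣ 20, reducing mod 4 gives m ≡ 3 (mod 4); since 5 ∣ 20, reducing mod 5 gives m ≡ 3 (mod 5).

Converse. If m ≡ 3 (mod 4) and m ≡ 3 (mod 5), then by the Chinese remainder theorem m ≡ 3 (mod 20). This is exactly m ≡ 3 (mod 20).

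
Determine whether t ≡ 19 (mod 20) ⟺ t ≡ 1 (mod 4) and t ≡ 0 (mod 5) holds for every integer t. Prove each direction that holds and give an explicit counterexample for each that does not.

Both directions fail.

(⟹) This fails: t = 19 gives 19 ≡ 19 (mod 20) but 19 ≡ 3 (mod 4), so the conjunction on the right does not hold.

(⟸) This fails: t = 5 satisfies both congruences on the right (5 ≡ 1 mod 4 and 5 ≡ 0 mod 5) yet 5 ≡ 5 (mod 20), not 19.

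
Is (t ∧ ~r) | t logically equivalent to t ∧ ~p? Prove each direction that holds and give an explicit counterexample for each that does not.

The forward direction fails; the converse holds.

(⇒) This fails. Under t = T, r = F, p = T, the left side is true but the right side is false.

(⇐) Assume the antecedent. If t is true, (t ∧ ~r) | t reduces to true regardless of the other variables. If t is false, the antecedent cannot hold. Either way (t ∧ ~r) | t holds.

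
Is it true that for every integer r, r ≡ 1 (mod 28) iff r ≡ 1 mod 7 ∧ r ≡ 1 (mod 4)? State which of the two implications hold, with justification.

(→) Suppose r ≡ 1 (mod 28); write r = 28j + 1. Since 7 ∣ 28, reducing mod 7 gives r ≡ 1 (mod 7); since 4 ∣ 28, reducing mod 4 gives r ≡ 1 (mod 4).

(←) Conversely, if r ≡ 1 (mod 7) and r ≡ 1 (mod 4), then by the Chinese remainder theorem r ≡ 1 (mod 28). This is exactly r ≡ 1 (mod 28).

Both implications hold.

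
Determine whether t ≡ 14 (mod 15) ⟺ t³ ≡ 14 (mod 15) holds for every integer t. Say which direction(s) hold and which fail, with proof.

(⇒) Suppose t ≡ 14 (mod 15). Write t = 15j + 14. Then (15j + 14)³ = 3375j³ + 9450j² + 8820j + 2744 = 15(225j³ + 630j² + 588j + 182) + 14, so t³ ≡ 14 (mod 15).

(⇐) Conversely, suppose t³ ≡ 14 (mod 15). The only residue r in {0, …, 14} with r³ ≡ 14 (mod 15) is r = 14, so t ≡ 14 (mod 15).

The biconditional holds.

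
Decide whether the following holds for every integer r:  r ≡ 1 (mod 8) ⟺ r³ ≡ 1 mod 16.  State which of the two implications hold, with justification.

Not equivalent: only (⇐) holds.

[⇐] The residues r modulo 16 with r³ ≡ 1 (mod 16) are exactly {1}, and each is ≡ 1 (mod 8).

[⇒] This fails: take r = 9. Then 9 ≡ 1 (mod 8), but 9³ = 729 ≡ 9 (mod 16), not 1.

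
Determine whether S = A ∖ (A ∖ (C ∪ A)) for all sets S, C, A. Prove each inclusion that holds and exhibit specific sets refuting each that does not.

(⊆) This inclusion fails. Take S = {1}, C = ∅, A = ∅; then 1 ∈ S but 1 ∉ A ∖ (A ∖ (C ∪ A)).

(⊇) This inclusion fails. Take S = ∅, C = ∅, A = {1}; then 1 ∈ A ∖ (A ∖ (C ∪ A)) but 1 ∉ S.

Both inclusions fail.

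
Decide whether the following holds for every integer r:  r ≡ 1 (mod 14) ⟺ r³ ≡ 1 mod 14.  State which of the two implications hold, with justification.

(⇒) Suppose r ≡ 1 (mod 14). Write r = 14j + 1. Then (14j + 1)³ = 2744j³ + 588j² + 42j + 1 = 14(196j³ + 42j² + 3j) + 1, so r³ ≡ 1 (mod 14).

(⇐) This fails: take r = 9. Then 9³ = 729 ≡ 1 (mod 14), yet 9 ≡ 9 (mod 14), not 1.

Only the forward direction holds.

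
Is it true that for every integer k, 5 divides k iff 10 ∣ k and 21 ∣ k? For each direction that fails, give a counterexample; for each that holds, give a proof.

Only the converse holds.

Converse. Suppose 10 ∣ k and 21 ∣ k. Any common multiple of 10 and 21 is a multiple of their lcm; here gcd(10, 21) = 1, so lcm(10, 21) = 10·21 = 210, so 210 ∣ k. Since 5 ∣ 210, it follows that 5 ∣ k.

Forward direction. This fails: take k = 5. Certainly 5 ∣ 5, but 10 ∤ 5.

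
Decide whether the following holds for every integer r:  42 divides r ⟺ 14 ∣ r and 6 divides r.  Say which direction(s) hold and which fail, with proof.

Equivalent; both directions hold.

(→) If 42 ∣ r, write r = 42q. Since 42 = 3·14, r = 14·(3q), so 14 ∣ r; and since 42 = 7·6, r = 6·(7q), so 6 ∣ r.

(←) Suppose 14 ∣ r and 6 ∣ r. Any common multiple of 14 and 6 is a multiple of their lcm; here lcm(14, 6) = 14·6/gcd(14, 6) = 84/2 = 42, so 42 ∣ r.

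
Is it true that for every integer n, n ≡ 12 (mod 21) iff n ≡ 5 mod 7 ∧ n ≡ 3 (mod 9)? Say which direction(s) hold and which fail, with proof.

(→) This fails: n = 33 gives 33 ≡ 12 (mod 21) but 33 ≡ 6 (mod 9), so the conjunction on the right does not hold.

(←) Conversely, if n ≡ 5 (mod 7) and n ≡ 3 (mod 9), then by the Chinese remainder theorem n ≡ 12 (mod 63). Since 12 ≡ 12 (mod 21) and 21 ∣ 63, we get n ≡ 12 (mod 21).

Not equivalent: only (⇐) holds.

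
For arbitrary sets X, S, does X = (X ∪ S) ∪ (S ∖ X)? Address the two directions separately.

(⊇) This inclusion fails. Take X = ∅, S = {1}; then 1 ∈ (X ∪ S) ∪ (S ∖ X) but 1 ∉ X.

(⊆) Let x ∈ X. Then either x ∈ X and x ∉ S; or x ∈ X ∩ S. In each case x ∈ (X ∪ S) ∪ (S ∖ X), so X ⊆ (X ∪ S) ∪ (S ∖ X).

The sets are not equal: only the forward inclusion holds.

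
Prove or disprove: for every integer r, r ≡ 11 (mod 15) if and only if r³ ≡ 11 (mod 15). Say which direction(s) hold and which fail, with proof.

Both directions hold.

(⇒) Suppose r ≡ 11 (mod 15). Write r = 15j + 11. Then (15j + 11)³ = 3375j³ + 7425j² + 5445j + 1331 = 15(225j³ + 495j² + 363j + 88) + 11, so r³ ≡ 11 (mod 15).

(⇐) Conversely, suppose r³ ≡ 11 (mod 15). The only residue r in {0, …, 14} with r³ ≡ 11 (mod 15) is r = 11, so r ≡ 11 (mod 15).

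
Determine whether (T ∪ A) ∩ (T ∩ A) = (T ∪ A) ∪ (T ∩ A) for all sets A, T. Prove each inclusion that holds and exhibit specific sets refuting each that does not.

The sets are not equal: only the forward inclusion holds.

(⊆) Let x ∈ (T ∪ A) ∩ (T ∩ A). Then x ∈ A ∩ T, from which x ∈ (T ∪ A) ∪ (T ∩ A).

(⊇) This inclusion fails. Take A = {1}, T = ∅; then 1 ∈ (T ∪ A) ∪ (T ∩ A) but 1 ∉ (T ∪ A) ∩ (T ∩ A).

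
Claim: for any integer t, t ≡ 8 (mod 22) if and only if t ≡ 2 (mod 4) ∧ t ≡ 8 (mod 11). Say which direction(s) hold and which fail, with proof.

Not equivalent: only (⇐) holds.

Forward direction. This fails: t = 8 gives 8 ≡ 8 (mod 22) but 8 ≡ 0 (mod 4), so the conjunction on the right does not hold.

Converse. If t ≡ 2 (mod 4) and t ≡ 8 (mod 11), then by the Chinese remainder theorem t ≡ 30 (mod 44). Since 30 ≡ 8 (mod 22) and 22 ∣ 44, we get t ≡ 8 (mod 22).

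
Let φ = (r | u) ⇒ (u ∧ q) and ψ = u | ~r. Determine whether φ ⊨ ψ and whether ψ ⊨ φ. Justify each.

[⇐] This fails. Under u = T, r = F, q = F, the left side is false but the right side is true.

[⇒] Assume the antecedent. If u is true, u | ~r reduces to true regardless of the other variables. If u is false, the antecedent forces (u = F, r = F, q = F) or (u = F, r = F, q = T), and u | ~r holds there. Either way u | ~r holds.

(⇒) holds; (⇐) fails.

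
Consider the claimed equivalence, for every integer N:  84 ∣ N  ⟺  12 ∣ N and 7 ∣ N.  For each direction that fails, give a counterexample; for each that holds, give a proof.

Forward direction. If 84 ∣ N, write N = 84q. Since 84 = 7·12, N = 12·(7q), so 12 ∣ N; and since 84 = 12·7, N = 7·(12q), so 7 ∣ N.

Converse. Suppose 12 ∣ N and 7 ∣ N. Any common multiple of 12 and 7 is a multiple of their lcm; here gcd(12, 7) = 1, so lcm(12, 7) = 12·7 = 84, so 84 ∣ N.

Both directions hold; the statement is true.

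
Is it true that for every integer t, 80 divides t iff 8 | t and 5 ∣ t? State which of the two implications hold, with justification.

Not equivalent: only (⇒) holds.

[⇒] If 80 ∣ t, write t = 80q. Since 80 = 10·8, t = 8·(10q), so 8 ∣ t; and since 80 = 16·5, t = 5·(16q), so 5 ∣ t.

[⇐] This fails: take t = 40. Both 8 ∣ 40 and 5 ∣ 40, yet 40 is not a multiple of 80 (since 40 = 0·80 + 40), so 80 ∤ 40.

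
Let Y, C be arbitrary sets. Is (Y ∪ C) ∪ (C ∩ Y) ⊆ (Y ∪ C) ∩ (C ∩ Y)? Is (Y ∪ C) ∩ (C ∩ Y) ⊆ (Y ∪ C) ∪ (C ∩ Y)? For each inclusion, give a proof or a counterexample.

Forward inclusion. This inclusion fails. Take Y = {1}, C = ∅; then 1 ∈ (Y ∪ C) ∪ (C ∩ Y) but 1 ∉ (Y ∪ C) ∩ (C ∩ Y).

Reverse inclusion. Let x ∈ (Y ∪ C) ∩ (C ∩ Y). Then x ∈ Y ∩ C, from which x ∈ (Y ∪ C) ∪ (C ∩ Y).

Only the reverse inclusion holds.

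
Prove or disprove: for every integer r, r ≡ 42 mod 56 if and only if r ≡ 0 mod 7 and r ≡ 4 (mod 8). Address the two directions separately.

Neither direction holds.

Forward direction. This fails: r = 42 gives 42 ≡ 42 (mod 56) but 42 ≡ 2 (mod 8), so the conjunction on the right does not hold.

Converse. This fails: r = 28 satisfies both congruences on the right (28 ≡ 0 mod 7 and 28 ≡ 4 mod 8) yet 28 ≡ 28 (mod 56), not 42.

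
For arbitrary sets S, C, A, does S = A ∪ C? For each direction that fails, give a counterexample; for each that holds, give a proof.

Both inclusions fail.

(⟹) This inclusion fails. Take S = {1}, C = ∅, A = ∅; then 1 ∈ S but 1 ∉ A ∪ C.

(⟸) This inclusion fails. Take S = ∅, C = {1}, A = ∅; then 1 ∈ A ∪ C but 1 ∉ S.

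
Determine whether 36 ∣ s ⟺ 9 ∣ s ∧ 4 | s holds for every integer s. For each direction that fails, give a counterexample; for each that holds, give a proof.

Forward direction. If 36 ∣ s, write s = 36q. Since 36 = 4·9, s = 9·(4q), so 9 ∣ s; and since 36 = 9·4, s = 4·(9q), so 4 ∣ s.

Converse. Suppose 9 ∣ s and 4 ∣ s. Any common multiple of 9 and 4 is a multiple of their lcm; here gcd(9, 4) = 1, so lcm(9, 4) = 9·4 = 36, so 36 ∣ s.

The biconditional holds.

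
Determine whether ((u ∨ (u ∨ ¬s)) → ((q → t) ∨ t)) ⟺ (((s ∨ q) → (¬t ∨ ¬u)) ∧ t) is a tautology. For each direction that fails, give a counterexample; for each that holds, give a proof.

Only the reverse direction holds.

(←) Assume the antecedent. If t is true, (u ∨ (u ∨ ¬s)) → ((q → t) ∨ t) reduces to true regardless of the other variables. If t is false, the antecedent cannot hold. Either way (u ∨ (u ∨ ¬s)) → ((q → t) ∨ t) holds.

(→) This fails. Under u = F, t = F, q = F, s = F, the left side is true but the right side is false.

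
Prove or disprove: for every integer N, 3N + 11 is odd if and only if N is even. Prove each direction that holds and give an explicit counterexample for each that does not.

Converse. Suppose N is even; write N = 2j. Then 3N + 11 = 3·(2j) + 11 = 2·3j + 11, which is odd.

Forward direction. Suppose 3N + 11 is odd. Since 3 is odd, 3N and N have the same parity, so 3N + 11 ≡ N + 11 (mod 2). As 11 is odd, 3N + 11 is odd exactly when N is even. Thus N is even.

Both directions hold.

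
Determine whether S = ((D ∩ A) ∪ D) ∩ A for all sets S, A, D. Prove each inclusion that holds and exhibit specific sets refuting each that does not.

Neither inclusion holds.

Forward inclusion. This inclusion fails. Take S = {1}, A = ∅, D = ∅; then 1 ∈ S but 1 ∉ ((D ∩ A) ∪ D) ∩ A.

Reverse inclusion. This inclusion fails. Take S = ∅, A = {1}, D = {1}; then 1 ∈ ((D ∩ A) ∪ D) ∩ A but 1 ∉ S.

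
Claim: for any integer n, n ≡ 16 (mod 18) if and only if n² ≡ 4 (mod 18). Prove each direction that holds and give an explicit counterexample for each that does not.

(→) Suppose n ≡ 16 (mod 18). Write n = 18j + 16. Then (18j + 16)² = 324j² + 576j + 256 = 18(18j² + 32j + 14) + 4, so n² ≡ 4 (mod 18).

(←) This fails: take n = 2. Then 2² = 4 ≡ 4 (mod 18), yet 2 ≡ 2 (mod 18), not 16.

(⇒) holds; (⇐) fails.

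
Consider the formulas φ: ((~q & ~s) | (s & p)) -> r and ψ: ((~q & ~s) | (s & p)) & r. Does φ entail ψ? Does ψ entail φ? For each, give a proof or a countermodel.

Only the reverse direction holds.

(⟹) This fails. Under r = F, p = F, s = T, q = F, the left side is true but the right side is false.

(⟸) Assume the antecedent. If r is true, ((~q & ~s) | (s & p)) -> r reduces to true regardless of the other variables. If r is false, the antecedent cannot hold. Either way ((~q & ~s) | (s & p)) -> r holds.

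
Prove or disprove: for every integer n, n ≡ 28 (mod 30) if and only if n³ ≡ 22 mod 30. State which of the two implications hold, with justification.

Both implications hold.

(⟸) Suppose n³ ≡ 22 (mod 30). The only residue r in {0, …, 29} with r³ ≡ 22 (mod 30) is r = 28, so n ≡ 28 (mod 30).

(⟹) Suppose n ≡ 28 (mod 30). Write n = 30j + 28. Then (30j + 28)³ = 27000j³ + 75600j² + 70560j + 21952 = 30(900j³ + 2520j² + 2352j + 731) + 22, so n³ ≡ 22 (mod 30).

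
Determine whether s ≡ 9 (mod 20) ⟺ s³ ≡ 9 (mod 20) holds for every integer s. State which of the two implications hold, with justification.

Equivalent; both directions hold.

Forward direction. Suppose s ≡ 9 (mod 20). Write s = 20j + 9. Then (20j + 9)³ = 8000j³ + 10800j² + 4860j + 729 = 20(400j³ + 540j² + 243j + 36) + 9, so s³ ≡ 9 (mod 20).

Converse. Suppose s³ ≡ 9 (mod 20). The only residue r in {0, …, 19} with r³ ≡ 9 (mod 20) is r = 9, so s ≡ 9 (mod 20).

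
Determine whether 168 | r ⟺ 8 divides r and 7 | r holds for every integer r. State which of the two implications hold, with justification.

(→) If 168 ∣ r, write r = 168q. Since 168 = 21·8, r = 8·(21q), so 8 ∣ r; and since 168 = 24·7, r = 7·(24q), so 7 ∣ r.

(←) This fails: take r = 56. Both 8 ∣ 56 and 7 ∣ 56, yet 56 is not a multiple of 168 (since 56 = 0·168 + 56), so 168 ∤ 56.

Not equivalent: only (⇒) holds.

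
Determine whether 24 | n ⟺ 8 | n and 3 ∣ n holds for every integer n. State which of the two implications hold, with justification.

Both directions hold.

(←) Suppose 8 ∣ n and 3 ∣ n. Any common multiple of 8 and 3 is a multiple of their lcm; here gcd(8, 3) = 1, so lcm(8, 3) = 8·3 = 24, so 24 ∣ n.

(→) If 24 ∣ n, write n = 24q. Since 24 = 3·8, n = 8·(3q), so 8 ∣ n; and since 24 = 8·3, n = 3·(8q), so 3 ∣ n.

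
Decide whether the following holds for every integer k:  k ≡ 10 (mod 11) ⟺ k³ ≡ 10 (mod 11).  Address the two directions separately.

Forward direction. Suppose k ≡ 10 (mod 11). Write k = 11j + 10. Then (11j + 10)³ = 1331j³ + 3630j² + 3300j + 1000 = 11(121j³ + 330j² + 300j + 90) + 10, so k³ ≡ 10 (mod 11).

Converse. For the converse, argue contrapositively. If k ≢ 10 (mod 11), then k is congruent to one of 0, 1, 2, 3, 4, 5, 6, 7, 8, 9 modulo 11, and these give k³ ≡ 0, 1, 8, 5, 9, 4, 7, 2, 6, 3 respectively — never 10.

Both implications hold.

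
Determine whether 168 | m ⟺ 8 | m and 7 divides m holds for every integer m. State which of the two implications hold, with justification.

Forward direction. If 168 ∣ m, write m = 168q. Since 168 = 21·8, m = 8·(21q), so 8 ∣ m; and since 168 = 24·7, m = 7·(24q), so 7 ∣ m.

Converse. This fails: take m = 56. Both 8 ∣ 56 and 7 ∣ 56, yet 56 is not a multiple of 168 (since 56 = 0·168 + 56), so 168 ∤ 56.

The forward direction holds; the converse fails.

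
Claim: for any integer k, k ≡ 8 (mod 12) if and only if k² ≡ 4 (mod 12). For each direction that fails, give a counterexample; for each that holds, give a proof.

(⟸) This fails: take k = 2. Then 2² = 4 ≡ 4 (mod 12), yet 2 ≡ 2 (mod 12), not 8.

(⟹) Suppose k ≡ 8 (mod 12). Write k = 12j + 8. Then (12j + 8)² = 144j² + 192j + 64 = 12(12j² + 16j + 5) + 4, so k² ≡ 4 (mod 12).

Only the forward direction holds.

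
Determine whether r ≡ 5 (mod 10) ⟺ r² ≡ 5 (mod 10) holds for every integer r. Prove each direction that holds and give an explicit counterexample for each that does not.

(⇒) Suppose r ≡ 5 (mod 10). Write r = 10j + 5. Then (10j + 5)² = 100j² + 100j + 25 = 10(10j² + 10j + 2) + 5, so r² ≡ 5 (mod 10).

(⇐) Conversely, suppose r² ≡ 5 (mod 10). The only residue r in {0, …, 9} with r² ≡ 5 (mod 10) is r = 5, so r ≡ 5 (mod 10).

Both directions hold.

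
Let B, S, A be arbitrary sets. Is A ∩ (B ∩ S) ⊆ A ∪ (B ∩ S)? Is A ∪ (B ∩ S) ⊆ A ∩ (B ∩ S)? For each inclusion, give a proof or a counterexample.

(⊆) Let x ∈ A ∩ (B ∩ S). Then x ∈ B ∩ S ∩ A, from which x ∈ A ∪ (B ∩ S).

(⊇) This inclusion fails. Take B = {1}, S = {1}, A = ∅; then 1 ∈ A ∪ (B ∩ S) but 1 ∉ A ∩ (B ∩ S).

Only the forward inclusion holds.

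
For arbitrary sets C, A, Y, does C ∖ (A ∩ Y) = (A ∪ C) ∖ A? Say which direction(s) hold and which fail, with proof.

(⊆) This inclusion fails. Take C = {1}, A = {1}, Y = ∅; then 1 ∈ C ∖ (A ∩ Y) but 1 ∉ (A ∪ C) ∖ A.

(⊇) Let x ∈ (A ∪ C) ∖ A. Then either x ∈ C and x ∉ A, Y; or x ∈ C ∩ Y and x ∉ A. In each case x ∈ C ∖ (A ∩ Y), so (A ∪ C) ∖ A ⊆ C ∖ (A ∩ Y).

Only the reverse inclusion holds.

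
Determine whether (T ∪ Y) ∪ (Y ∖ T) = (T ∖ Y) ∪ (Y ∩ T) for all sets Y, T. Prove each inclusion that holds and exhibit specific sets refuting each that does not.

(⟹) This inclusion fails. Take Y = {1}, T = ∅; then 1 ∈ (T ∪ Y) ∪ (Y ∖ T) but 1 ∉ (T ∖ Y) ∪ (Y ∩ T).

(⟸) Let x ∈ (T ∖ Y) ∪ (Y ∩ T). Then either x ∈ T and x ∉ Y; or x ∈ Y ∩ T. In each case x ∈ (T ∪ Y) ∪ (Y ∖ T), so (T ∖ Y) ∪ (Y ∩ T) ⊆ (T ∪ Y) ∪ (Y ∖ T).

The sets are not equal: only the reverse inclusion holds.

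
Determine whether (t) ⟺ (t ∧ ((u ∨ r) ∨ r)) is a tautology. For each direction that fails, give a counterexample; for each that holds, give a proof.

Only the converse holds.

(→) This fails. Under t = T, u = F, r = F, the left side is true but the right side is false.

(←) Assume the antecedent. If t is true, t reduces to true regardless of the other variables. If t is false, the antecedent cannot hold. Either way t holds.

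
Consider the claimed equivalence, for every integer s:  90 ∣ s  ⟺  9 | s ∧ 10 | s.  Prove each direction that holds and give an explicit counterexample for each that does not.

The biconditional holds.

(⇒) If 90 ∣ s, write s = 90q. Since 90 = 10·9, s = 9·(10q), so 9 ∣ s; and since 90 = 9·10, s = 10·(9q), so 10 ∣ s.

(⇐) Suppose 9 ∣ s and 10 ∣ s. Any common multiple of 9 and 10 is a multiple of their lcm; here gcd(9, 10) = 1, so lcm(9, 10) = 9·10 = 90, so 90 ∣ s.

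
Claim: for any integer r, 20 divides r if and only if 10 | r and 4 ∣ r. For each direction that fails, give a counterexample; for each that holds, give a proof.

The biconditional holds.

Forward direction. If 20 ∣ r, write r = 20q. Since 20 = 2·10, r = 10·(2q), so 10 ∣ r; and since 20 = 5·4, r = 4·(5q), so 4 ∣ r.

Converse. Suppose 10 ∣ r and 4 ∣ r. Any common multiple of 10 and 4 is a multiple of their lcm; here lcm(10, 4) = 10·4/gcd(10, 4) = 40/2 = 20, so 20 ∣ r.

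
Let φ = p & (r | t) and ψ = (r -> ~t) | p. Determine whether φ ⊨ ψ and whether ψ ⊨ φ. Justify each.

(⇒) holds; (⇐) fails.

Forward direction. Assume the antecedent. If t is true, the antecedent forces (t = T, r = F, p = T) or (t = T, r = T, p = T), and (r -> ~t) | p holds there. If t is false, (r -> ~t) | p reduces to true regardless of the other variables. Either way (r -> ~t) | p holds.

Converse. This fails. Under t = F, r = F, p = F, the left side is false but the right side is true.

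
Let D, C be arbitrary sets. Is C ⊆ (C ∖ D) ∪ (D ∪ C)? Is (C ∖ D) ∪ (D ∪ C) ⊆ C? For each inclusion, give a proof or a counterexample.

Forward inclusion. Let x ∈ C. Then either x ∈ C and x ∉ D; or x ∈ D ∩ C. In each case x ∈ (C ∖ D) ∪ (D ∪ C), so C ⊆ (C ∖ D) ∪ (D ∪ C).

Reverse inclusion. This inclusion fails. Take D = {1}, C = ∅; then 1 ∈ (C ∖ D) ∪ (D ∪ C) but 1 ∉ C.

The sets are not equal: only the forward inclusion holds.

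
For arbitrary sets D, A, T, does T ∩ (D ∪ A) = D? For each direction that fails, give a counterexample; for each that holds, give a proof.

(⊆) This inclusion fails. Take D = ∅, A = {1}, T = {1}; then 1 ∈ T ∩ (D ∪ A) but 1 ∉ D.

(⊇) This inclusion fails. Take D = {1}, A = ∅, T = ∅; then 1 ∈ D but 1 ∉ T ∩ (D ∪ A).

(⊆) fails and (⊇) fails.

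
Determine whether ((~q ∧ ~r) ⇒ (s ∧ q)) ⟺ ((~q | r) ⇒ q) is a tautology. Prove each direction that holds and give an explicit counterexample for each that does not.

Only the reverse direction holds.

[⇒] This fails. Under s = F, q = F, r = T, the left side is true but the right side is false.

[⇐] Assume the antecedent. If s is true, the antecedent forces (s = T, q = T, r = F) or (s = T, q = T, r = T), and (~q ∧ ~r) ⇒ (s ∧ q) holds there. If s is false, the antecedent forces (s = F, q = T, r = F) or (s = F, q = T, r = T), and (~q ∧ ~r) ⇒ (s ∧ q) holds there. Either way (~q ∧ ~r) ⇒ (s ∧ q) holds.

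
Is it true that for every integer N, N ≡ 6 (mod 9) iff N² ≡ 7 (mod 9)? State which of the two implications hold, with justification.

Neither implication holds.

[⇒] This fails: take N = 6. Then 6 ≡ 6 (mod 9), but 6² = 36 ≡ 0 (mod 9), not 7.

[⇐] This fails: take N = 4. Then 4² = 16 ≡ 7 (mod 9), yet 4 ≡ 4 (mod 9), not 6.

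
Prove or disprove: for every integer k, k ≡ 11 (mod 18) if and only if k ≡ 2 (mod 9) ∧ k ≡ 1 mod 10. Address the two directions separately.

Only the converse holds.

[⇒] This fails: k = 65 gives 65 ≡ 11 (mod 18) but 65 ≡ 5 (mod 10), so the conjunction on the right does not hold.

[⇐] Conversely, if k ≡ 2 (mod 9) and k ≡ 1 (mod 10), then by the Chinese remainder theorem k ≡ 11 (mod 90). Since 11 ≡ 11 (mod 18) and 18 ∣ 90, we get k ≡ 11 (mod 18).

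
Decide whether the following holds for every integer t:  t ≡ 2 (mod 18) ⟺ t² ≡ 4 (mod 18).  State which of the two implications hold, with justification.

(⇒) holds; (⇐) fails.

Forward direction. Suppose t ≡ 2 (mod 18). Write t = 18j + 2. Then (18j + 2)² = 324j² + 72j + 4 = 18(18j² + 4j) + 4, so t² ≡ 4 (mod 18).

Converse. This fails: take t = 16. Then 16² = 256 ≡ 4 (mod 18), yet 16 ≡ 16 (mod 18), not 2.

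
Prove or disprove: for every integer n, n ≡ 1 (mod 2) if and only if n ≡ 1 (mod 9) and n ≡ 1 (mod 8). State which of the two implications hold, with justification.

[⇐] If n ≡ 1 (mod 9) and n ≡ 1 (mod 8), then by the Chinese remainder theorem n ≡ 1 (mod 72). Since 1 ≡ 1 (mod 2) and 2 ∣ 72, we get n ≡ 1 (mod 2).

[⇒] This fails: n = 3 gives 3 ≡ 1 (mod 2) but 3 ≡ 3 (mod 9), so the conjunction on the right does not hold.

Not equivalent: only (⇐) holds.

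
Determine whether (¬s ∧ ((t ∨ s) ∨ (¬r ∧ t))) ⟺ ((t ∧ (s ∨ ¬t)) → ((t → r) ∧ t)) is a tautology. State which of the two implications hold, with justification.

(⇐) This fails. Under s = F, r = F, t = F, the left side is false but the right side is true.

(⇒) Assume the antecedent. If s is true, the antecedent cannot hold. If s is false, (t ∧ (s ∨ ¬t)) → ((t → r) ∧ t) reduces to true regardless of the other variables. Either way (t ∧ (s ∨ ¬t)) → ((t → r) ∧ t) holds.

The forward direction holds; the converse fails.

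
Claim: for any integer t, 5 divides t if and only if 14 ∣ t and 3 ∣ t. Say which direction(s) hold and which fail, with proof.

[⇒] This fails: take t = 5. Certainly 5 ∣ 5, but 14 ∤ 5.

[⇐] This fails: take t = 42. Both 14 ∣ 42 and 3 ∣ 42, yet 42 is not a multiple of 5 (since 42 = 8·5 + 2), so 5 ∤ 42.

Both directions fail.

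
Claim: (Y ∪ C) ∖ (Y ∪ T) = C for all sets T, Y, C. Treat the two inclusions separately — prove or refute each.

(⟹) Let x ∈ (Y ∪ C) ∖ (Y ∪ T). Then x ∈ C and x ∉ T, Y, from which x ∈ C.

(⟸) This inclusion fails. Take T = {1}, Y = ∅, C = {1}; then 1 ∈ C but 1 ∉ (Y ∪ C) ∖ (Y ∪ T).

(⊆) holds; (⊇) fails.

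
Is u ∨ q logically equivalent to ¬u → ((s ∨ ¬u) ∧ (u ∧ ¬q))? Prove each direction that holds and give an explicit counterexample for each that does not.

Only the reverse direction holds.

[⇒] This fails. Under q = T, u = F, s = F, the left side is true but the right side is false.

[⇐] Assume the antecedent. If q is true, u ∨ q reduces to true regardless of the other variables. If q is false, the antecedent forces (q = F, u = T, s = F) or (q = F, u = T, s = T), and u ∨ q holds there. Either way u ∨ q holds.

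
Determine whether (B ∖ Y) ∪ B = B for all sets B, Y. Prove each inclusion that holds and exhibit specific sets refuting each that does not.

Both inclusions hold; the sets are equal.

Forward inclusion. Let x ∈ (B ∖ Y) ∪ B. Then either x ∈ B and x ∉ Y; or x ∈ B ∩ Y. In each case x ∈ B, so (B ∖ Y) ∪ B ⊆ B.

Reverse inclusion. Let x ∈ B. Then either x ∈ B and x ∉ Y; or x ∈ B ∩ Y. In each case x ∈ (B ∖ Y) ∪ B, so B ⊆ (B ∖ Y) ∪ B.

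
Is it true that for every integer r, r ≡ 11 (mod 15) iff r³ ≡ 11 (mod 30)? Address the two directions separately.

(⇒) fails; (⇐) holds.

(⟸) The residues r modulo 30 with r³ ≡ 11 (mod 30) are exactly {11}, and each is ≡ 11 (mod 15).

(⟹) This fails: take r = 26. Then 26 ≡ 11 (mod 15), but 26³ = 17576 ≡ 26 (mod 30), not 11.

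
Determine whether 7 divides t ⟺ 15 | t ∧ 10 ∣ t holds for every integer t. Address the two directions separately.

Both directions fail.

Forward direction. This fails: take t = 7. Certainly 7 ∣ 7, but 15 ∤ 7.

Converse. This fails: take t = 30. Both 15 ∣ 30 and 10 ∣ 30, yet 30 is not a multiple of 7 (since 30 = 4·7 + 2), so 7 ∤ 30.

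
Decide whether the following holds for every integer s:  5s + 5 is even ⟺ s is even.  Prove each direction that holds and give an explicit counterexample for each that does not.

(⇒) fails and (⇐) fails.

Forward direction. This fails: s = 5 gives 5s + 5 = 30, which is even, but 5 is odd, not even.

Converse. This also fails: s = 6 is even, but 5s + 5 = 35 is odd, not even.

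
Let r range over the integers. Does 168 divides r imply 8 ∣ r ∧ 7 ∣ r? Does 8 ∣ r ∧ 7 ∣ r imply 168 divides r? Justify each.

(←) This fails: take r = 56. Both 8 ∣ 56 and 7 ∣ 56, yet 56 is not a multiple of 168 (since 56 = 0·168 + 56), so 168 ∤ 56.

(→) If 168 ∣ r, write r = 168q. Since 168 = 21·8, r = 8·(21q), so 8 ∣ r; and since 168 = 24·7, r = 7·(24q), so 7 ∣ r.

Only the forward implication holds.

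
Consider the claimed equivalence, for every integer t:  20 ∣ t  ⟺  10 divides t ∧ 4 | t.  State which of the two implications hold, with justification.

Both directions hold; the statement is true.

(⟹) If 20 ∣ t, write t = 20q. Since 20 = 2·10, t = 10·(2q), so 10 ∣ t; and since 20 = 5·4, t = 4·(5q), so 4 ∣ t.

(⟸) Suppose 10 ∣ t and 4 ∣ t. Any common multiple of 10 and 4 is a multiple of their lcm; here lcm(10, 4) = 10·4/gcd(10, 4) = 40/2 = 20, so 20 ∣ t.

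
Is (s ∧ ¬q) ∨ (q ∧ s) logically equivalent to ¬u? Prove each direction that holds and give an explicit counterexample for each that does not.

Both directions fail.

(→) This fails. Under q = F, s = T, u = T, the left side is true but the right side is false.

(←) This fails. Under q = F, s = F, u = F, the left side is false but the right side is true.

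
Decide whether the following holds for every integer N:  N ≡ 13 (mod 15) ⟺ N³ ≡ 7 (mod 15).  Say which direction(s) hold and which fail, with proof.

(⇐) Suppose N³ ≡ 7 (mod 15). The only residue r in {0, …, 14} with r³ ≡ 7 (mod 15) is r = 13, so N ≡ 13 (mod 15).

(⇒) Suppose N ≡ 13 (mod 15). Write N = 15j + 13. Then (15j + 13)³ = 3375j³ + 8775j² + 7605j + 2197 = 15(225j³ + 585j² + 507j + 146) + 7, so N³ ≡ 7 (mod 15).

The biconditional holds.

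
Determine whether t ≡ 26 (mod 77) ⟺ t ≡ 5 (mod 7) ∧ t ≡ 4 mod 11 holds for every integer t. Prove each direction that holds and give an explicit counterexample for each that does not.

(→) Suppose t ≡ 26 (mod 77); write t = 77j + 26. Since 7 ∣ 77, reducing mod 7 gives t ≡ 26 ≡ 5 (mod 7); since 11 ∣ 77, reducing mod 11 gives t ≡ 26 ≡ 4 (mod 11).

(←) Conversely, if t ≡ 5 (mod 7) and t ≡ 4 (mod 11), then by the Chinese remainder theorem t ≡ 26 (mod 77). This is exactly t ≡ 26 (mod 77).

Both directions hold.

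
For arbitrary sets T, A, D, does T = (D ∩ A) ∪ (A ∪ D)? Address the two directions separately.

Neither inclusion holds.

Forward inclusion. This inclusion fails. Take T = {1}, A = ∅, D = ∅; then 1 ∈ T but 1 ∉ (D ∩ A) ∪ (A ∪ D).

Reverse inclusion. This inclusion fails. Take T = ∅, A = {1}, D = ∅; then 1 ∈ (D ∩ A) ∪ (A ∪ D) but 1 ∉ T.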